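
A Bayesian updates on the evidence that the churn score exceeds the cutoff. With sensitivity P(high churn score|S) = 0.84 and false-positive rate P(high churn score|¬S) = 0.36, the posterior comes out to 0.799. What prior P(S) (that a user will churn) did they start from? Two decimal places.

P(S) = 0.63

In odds form, posterior odds = prior odds × likelihood ratio, so prior odds = posterior odds ÷ LR.
Posterior odds = 0.799/(1−0.799) = 3.9751. LR = 0.84/0.36 = 2.3333.
Prior odds = 3.9751/2.3333 = 1.7036, so P(S) = 1.7036/(1+1.7036) ≈ 0.63.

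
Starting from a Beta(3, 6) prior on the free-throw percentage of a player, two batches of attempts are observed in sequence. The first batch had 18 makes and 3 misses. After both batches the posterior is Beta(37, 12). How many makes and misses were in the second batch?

16 makes and 3 misses

Sequential conjugate updates are equivalent to a single update on the pooled data, so total successes = posterior α − prior α and total failures = posterior β − prior β.
Total across both batches: 37−3=34 makes, 12−6=6 misses.
Subtract the first batch: 34−18=16 makes and 6−3=3 misses.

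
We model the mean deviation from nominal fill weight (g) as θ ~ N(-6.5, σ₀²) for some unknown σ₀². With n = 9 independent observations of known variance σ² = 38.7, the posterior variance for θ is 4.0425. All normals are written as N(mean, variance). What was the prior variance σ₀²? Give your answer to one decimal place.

σ₀² = 67.5

Posterior precision equals prior precision plus data precision: 1/σ_n² = 1/σ₀² + n/σ².
So 1/σ₀² = 1/4.0425 − 9/38.7 = 0.247372 − 0.232558 = 0.014814.
Hence σ₀² = 1/0.014814 ≈ 67.5.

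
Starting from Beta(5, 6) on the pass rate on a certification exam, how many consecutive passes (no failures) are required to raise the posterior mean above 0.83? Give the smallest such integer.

k = 25

After k passes and 0 failures the posterior is Beta(5+k, 6), with mean (5+k)/(5+6+k).
Set (5+k)/(11+k) > 0.83 and solve: k > (0.83·11 − 5)/(1 − 0.83) = 24.294.
The smallest integer exceeding 24.294 is 25, and checking k=25: (30)/(36) = 0.8333 > 0.83.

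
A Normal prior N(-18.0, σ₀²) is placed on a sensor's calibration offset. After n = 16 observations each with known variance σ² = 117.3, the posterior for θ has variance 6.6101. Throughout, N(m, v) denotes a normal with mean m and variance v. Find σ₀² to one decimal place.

σ₀² = 67.2

For the Normal–Normal model with known σ², precisions add: τ_n = τ₀ + n/σ².
So 1/σ₀² = 1/6.6101 − 16/117.3 = 0.151284 − 0.136402 = 0.014882.
Hence σ₀² = 1/0.014882 ≈ 67.2.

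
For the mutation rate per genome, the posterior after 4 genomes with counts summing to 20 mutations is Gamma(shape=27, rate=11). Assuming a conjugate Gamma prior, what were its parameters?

Gamma(shape=7, rate=7)

A Gamma(α, β) prior (rate parametrization) on a Poisson rate with n observations summing to S gives posterior Gamma(α+S, β+n).
So α = 27 − 20 = 7 and β = 11 − 4 = 7.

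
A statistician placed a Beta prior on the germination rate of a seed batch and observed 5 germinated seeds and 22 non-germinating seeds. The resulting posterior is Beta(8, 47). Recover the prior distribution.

Beta(3, 25)

A Beta(a, b) prior with s successes and f failures in binomial data gives a Beta(a+s, b+f) posterior.
Subtract the data counts: 8−5=3, 47−22=25.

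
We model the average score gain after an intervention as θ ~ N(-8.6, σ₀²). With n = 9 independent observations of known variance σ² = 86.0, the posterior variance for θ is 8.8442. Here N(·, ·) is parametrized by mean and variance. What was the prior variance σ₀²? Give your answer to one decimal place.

Posterior precision equals prior precision plus data precision: 1/σ_n² = 1/σ₀² + n/σ².
So 1/σ₀² = 1/8.8442 − 9/86.0 = 0.113068 − 0.104651 = 0.008417.
Hence σ₀² = 1/0.008417 ≈ 118.8.

σ₀² = 118.8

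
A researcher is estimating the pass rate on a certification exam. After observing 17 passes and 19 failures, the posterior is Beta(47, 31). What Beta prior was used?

Beta is conjugate to the binomial likelihood: posterior = Beta(a+s, b+f).
So a = 47 − 17 = 30 and b = 31 − 19 = 12.

Beta(30, 12)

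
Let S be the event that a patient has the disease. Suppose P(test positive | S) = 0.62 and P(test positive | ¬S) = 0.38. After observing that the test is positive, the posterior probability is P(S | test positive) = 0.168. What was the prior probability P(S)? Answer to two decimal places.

P(S) = 0.11

In odds form, posterior odds = prior odds × likelihood ratio, so prior odds = posterior odds ÷ LR.
Posterior odds = 0.168/(1−0.168) = 0.2019. LR = 0.62/0.38 = 1.6316.
Prior odds = 0.2019/1.6316 = 0.1237, so P(S) = 0.1237/(1+0.1237) ≈ 0.11.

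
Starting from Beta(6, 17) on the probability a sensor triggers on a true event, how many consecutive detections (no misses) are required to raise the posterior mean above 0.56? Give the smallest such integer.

After k detections and 0 misses the posterior is Beta(6+k, 17), with mean (6+k)/(6+17+k).
Set (6+k)/(23+k) > 0.56 and solve: k > (0.56·23 − 6)/(1 − 0.56) = 15.636.
The smallest integer exceeding 15.636 is 16, and checking k=16: (22)/(39) = 0.5641 > 0.56.

k = 16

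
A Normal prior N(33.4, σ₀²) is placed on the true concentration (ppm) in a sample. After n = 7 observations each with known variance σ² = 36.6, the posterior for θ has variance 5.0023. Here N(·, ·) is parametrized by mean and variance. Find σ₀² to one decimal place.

σ₀² = 115.6

For the Normal–Normal model with known σ², precisions add: τ_n = τ₀ + n/σ².
So 1/σ₀² = 1/5.0023 − 7/36.6 = 0.199908 − 0.191257 = 0.008651.
Hence σ₀² = 1/0.008651 ≈ 115.6.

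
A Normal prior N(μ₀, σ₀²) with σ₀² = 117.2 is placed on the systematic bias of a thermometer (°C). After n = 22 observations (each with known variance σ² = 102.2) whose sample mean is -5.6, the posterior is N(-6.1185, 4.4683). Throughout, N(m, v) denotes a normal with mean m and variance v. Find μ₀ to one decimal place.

The posterior mean is a precision-weighted average: μ_n = (τ₀μ₀ + τ_data·x̄)/(τ₀+τ_data), with τ₀=1/σ₀² and τ_data=n/σ².
Here τ₀ = 1/117.2 = 0.008532 and τ_data = 22/102.2 = 0.215264, so τ_n = 0.223796.
Rearranging for μ₀: μ₀ = (μ_n·τ_n − τ_data·x̄)/τ₀ = (-6.1185·0.223796 − 0.215264·-5.6) / 0.008532 = -0.163817/0.008532 ≈ -19.2.

μ₀ = -19.2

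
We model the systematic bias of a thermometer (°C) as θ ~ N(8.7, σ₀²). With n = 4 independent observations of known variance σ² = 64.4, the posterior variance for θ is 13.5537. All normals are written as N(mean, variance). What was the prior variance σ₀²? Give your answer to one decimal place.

Posterior precision equals prior precision plus data precision: 1/σ_n² = 1/σ₀² + n/σ².
So 1/σ₀² = 1/13.5537 − 4/64.4 = 0.073781 − 0.062112 = 0.011669.
Hence σ₀² = 1/0.011669 ≈ 85.7.

σ₀² = 85.7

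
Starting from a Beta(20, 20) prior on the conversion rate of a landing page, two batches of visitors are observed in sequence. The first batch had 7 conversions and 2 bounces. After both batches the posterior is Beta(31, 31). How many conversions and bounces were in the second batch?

4 conversions and 9 bounces

Sequential conjugate updates are equivalent to a single update on the pooled data, so total successes = posterior α − prior α and total failures = posterior β − prior β.
Total across both batches: 31−20=11 conversions, 31−20=11 bounces.
Subtract the first batch: 11−7=4 conversions and 11−2=9 bounces.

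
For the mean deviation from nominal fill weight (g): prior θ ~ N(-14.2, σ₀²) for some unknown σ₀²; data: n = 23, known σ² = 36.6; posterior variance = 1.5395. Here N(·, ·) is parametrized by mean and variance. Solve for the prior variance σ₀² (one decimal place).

σ₀² = 47.3

For the Normal–Normal model with known σ², precisions add: τ_n = τ₀ + n/σ².
So 1/σ₀² = 1/1.5395 − 23/36.6 = 0.649562 − 0.628415 = 0.021147.
Hence σ₀² = 1/0.021147 ≈ 47.3.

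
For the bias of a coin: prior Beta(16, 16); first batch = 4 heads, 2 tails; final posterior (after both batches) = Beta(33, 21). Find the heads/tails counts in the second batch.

Because Beta–binomial updating is additive in the counts, the combined data contributed (α_post−α_prior, β_post−β_prior) successes and failures.
Total across both batches: 33−16=17 heads, 21−16=5 tails.
Subtract the first batch: 17−4=13 heads and 5−2=3 tails.

13 heads and 3 tails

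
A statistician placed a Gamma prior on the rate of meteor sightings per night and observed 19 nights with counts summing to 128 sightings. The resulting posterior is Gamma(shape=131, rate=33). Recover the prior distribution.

A Gamma(α, β) prior (rate parametrization) on a Poisson rate with n observations summing to S gives posterior Gamma(α+S, β+n).
So α = 131 − 128 = 3 and β = 33 − 19 = 14.

Gamma(shape=3, rate=14)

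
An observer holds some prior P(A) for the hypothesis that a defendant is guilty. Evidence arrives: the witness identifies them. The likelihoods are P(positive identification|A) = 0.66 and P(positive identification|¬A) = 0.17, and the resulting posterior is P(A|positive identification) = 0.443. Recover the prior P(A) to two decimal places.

P(A) = 0.17

In odds form, posterior odds = prior odds × likelihood ratio, so prior odds = posterior odds ÷ LR.
Posterior odds = 0.443/(1−0.443) = 0.7953. LR = 0.66/0.17 = 3.8824.
Prior odds = 0.7953/3.8824 = 0.2048, so P(A) = 0.2048/(1+0.2048) ≈ 0.17.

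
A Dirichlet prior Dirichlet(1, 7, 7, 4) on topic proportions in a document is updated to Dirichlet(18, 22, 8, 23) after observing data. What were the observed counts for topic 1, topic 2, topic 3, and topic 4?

For a Dirichlet(α) prior with multinomial counts c, the posterior is Dirichlet(α + c) componentwise.
Counts are posterior − prior componentwise: 18−1=17, 22−7=15, 8−7=1, 23−4=19.

counts (17, 15, 1, 19)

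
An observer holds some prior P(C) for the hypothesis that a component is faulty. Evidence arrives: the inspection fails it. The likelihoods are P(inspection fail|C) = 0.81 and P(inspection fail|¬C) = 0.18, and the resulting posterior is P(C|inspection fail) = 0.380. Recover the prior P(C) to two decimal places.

P(C) = 0.12

Bayes' rule in odds form gives O(C|E) = O(C)·[P(E|C)/P(E|¬C)], hence O(C) = O(C|E)/LR.
Posterior odds = 0.380/(1−0.380) = 0.6129. LR = 0.81/0.18 = 4.5000.
Prior odds = 0.6129/4.5000 = 0.1362, so P(C) = 0.1362/(1+0.1362) ≈ 0.12.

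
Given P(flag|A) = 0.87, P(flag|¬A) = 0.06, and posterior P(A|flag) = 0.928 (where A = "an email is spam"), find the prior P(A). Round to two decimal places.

Bayes' rule in odds form gives O(A|E) = O(A)·[P(E|A)/P(E|¬A)], hence O(A) = O(A|E)/LR.
Posterior odds = 0.928/(1−0.928) = 12.8889. LR = 0.87/0.06 = 14.5000.
Prior odds = 12.8889/14.5000 = 0.8889, so P(A) = 0.8889/(1+0.8889) ≈ 0.47.

P(A) = 0.47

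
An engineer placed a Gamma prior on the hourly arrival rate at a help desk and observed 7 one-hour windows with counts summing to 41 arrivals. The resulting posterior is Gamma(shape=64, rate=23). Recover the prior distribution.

A Gamma(α, β) prior (rate parametrization) on a Poisson rate with n observations summing to S gives posterior Gamma(α+S, β+n).
So α = 64 − 41 = 23 and β = 23 − 7 = 16.

Gamma(shape=23, rate=16)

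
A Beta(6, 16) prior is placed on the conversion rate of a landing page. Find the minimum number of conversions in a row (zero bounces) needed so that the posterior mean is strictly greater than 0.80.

After k conversions and 0 bounces the posterior is Beta(6+k, 16), with mean (6+k)/(6+16+k).
Set (6+k)/(22+k) > 0.80 and solve: k > (0.80·22 − 6)/(1 − 0.80) = 58.000.
The smallest integer exceeding 58.000 is 59.

k = 59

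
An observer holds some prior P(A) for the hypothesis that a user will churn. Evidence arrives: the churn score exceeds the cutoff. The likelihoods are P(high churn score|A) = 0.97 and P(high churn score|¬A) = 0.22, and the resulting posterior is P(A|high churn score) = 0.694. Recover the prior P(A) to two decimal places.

In odds form, posterior odds = prior odds × likelihood ratio, so prior odds = posterior odds ÷ LR.
Posterior odds = 0.694/(1−0.694) = 2.2680. LR = 0.97/0.22 = 4.4091.
Prior odds = 2.2680/4.4091 = 0.5144, so P(A) = 0.5144/(1+0.5144) ≈ 0.34.

P(A) = 0.34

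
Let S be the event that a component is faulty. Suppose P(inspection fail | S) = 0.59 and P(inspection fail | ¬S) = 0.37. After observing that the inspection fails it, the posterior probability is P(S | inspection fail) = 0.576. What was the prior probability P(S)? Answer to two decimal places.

P(S) = 0.46

In odds form, posterior odds = prior odds × likelihood ratio, so prior odds = posterior odds ÷ LR.
Posterior odds = 0.576/(1−0.576) = 1.3585. LR = 0.59/0.37 = 1.5946.
Prior odds = 1.3585/1.5946 = 0.8519, so P(S) = 0.8519/(1+0.8519) ≈ 0.46.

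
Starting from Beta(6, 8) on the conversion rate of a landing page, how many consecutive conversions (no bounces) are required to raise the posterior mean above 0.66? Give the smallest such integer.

After k conversions and 0 bounces the posterior is Beta(6+k, 8), with mean (6+k)/(6+8+k).
Set (6+k)/(14+k) > 0.66 and solve: k > (0.66·14 − 6)/(1 − 0.66) = 9.529.
The smallest integer exceeding 9.529 is 10.

k = 10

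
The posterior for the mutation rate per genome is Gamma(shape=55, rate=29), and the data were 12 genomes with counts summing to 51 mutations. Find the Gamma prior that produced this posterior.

Gamma(shape=4, rate=17)

A Gamma(α, β) prior (rate parametrization) on a Poisson rate with n observations summing to S gives posterior Gamma(α+S, β+n).
So α = 55 − 51 = 4 and β = 29 − 12 = 17.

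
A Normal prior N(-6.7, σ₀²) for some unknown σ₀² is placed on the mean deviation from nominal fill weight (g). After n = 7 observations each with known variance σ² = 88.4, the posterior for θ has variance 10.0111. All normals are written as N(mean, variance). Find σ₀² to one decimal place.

σ₀² = 48.3

Posterior precision equals prior precision plus data precision: 1/σ_n² = 1/σ₀² + n/σ².
So 1/σ₀² = 1/10.0111 − 7/88.4 = 0.099889 − 0.079186 = 0.020703.
Hence σ₀² = 1/0.020703 ≈ 48.3.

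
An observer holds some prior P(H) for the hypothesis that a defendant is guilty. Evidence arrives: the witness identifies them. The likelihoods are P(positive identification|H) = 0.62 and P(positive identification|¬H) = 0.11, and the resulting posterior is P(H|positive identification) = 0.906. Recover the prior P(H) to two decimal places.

Bayes' rule in odds form gives O(H|E) = O(H)·[P(E|H)/P(E|¬H)], hence O(H) = O(H|E)/LR.
Posterior odds = 0.906/(1−0.906) = 9.6383. LR = 0.62/0.11 = 5.6364.
Prior odds = 9.6383/5.6364 = 1.7100, so P(H) = 1.7100/(1+1.7100) ≈ 0.63.

P(H) = 0.63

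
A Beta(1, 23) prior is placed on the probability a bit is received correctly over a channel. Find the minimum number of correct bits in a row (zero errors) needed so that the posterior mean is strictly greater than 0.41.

After k correct bits and 0 errors the posterior is Beta(1+k, 23), with mean (1+k)/(1+23+k).
Set (1+k)/(24+k) > 0.41 and solve: k > (0.41·24 − 1)/(1 − 0.41) = 14.983.
The smallest integer exceeding 14.983 is 15.

k = 15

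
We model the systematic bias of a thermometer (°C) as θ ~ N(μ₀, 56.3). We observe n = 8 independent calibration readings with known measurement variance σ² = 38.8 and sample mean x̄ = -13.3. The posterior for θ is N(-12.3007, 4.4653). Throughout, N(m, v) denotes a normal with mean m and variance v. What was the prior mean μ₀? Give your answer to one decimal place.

With known observation variance, the Normal–Normal posterior has precision τ_n = τ₀ + n/σ² and mean μ_n = (τ₀μ₀ + (n/σ²)x̄)/τ_n.
Here τ₀ = 1/56.3 = 0.017762 and τ_data = 8/38.8 = 0.206186, so τ_n = 0.223948.
Rearranging for μ₀: μ₀ = (μ_n·τ_n − τ_data·x̄)/τ₀ = (-12.3007·0.223948 − 0.206186·-13.3) / 0.017762 = -0.012443/0.017762 ≈ -0.7.

μ₀ = -0.7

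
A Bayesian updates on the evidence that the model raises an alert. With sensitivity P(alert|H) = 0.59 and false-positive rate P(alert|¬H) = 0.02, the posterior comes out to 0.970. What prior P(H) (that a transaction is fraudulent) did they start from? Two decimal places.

P(H) = 0.52

Bayes' rule in odds form gives O(H|E) = O(H)·[P(E|H)/P(E|¬H)], hence O(H) = O(H|E)/LR.
Posterior odds = 0.970/(1−0.970) = 32.3333. LR = 0.59/0.02 = 29.5000.
Prior odds = 32.3333/29.5000 = 1.0960, so P(H) = 1.0960/(1+1.0960) ≈ 0.52.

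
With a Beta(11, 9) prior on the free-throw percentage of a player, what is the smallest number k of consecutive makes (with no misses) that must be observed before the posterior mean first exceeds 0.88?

After k makes and 0 misses the posterior is Beta(11+k, 9), with mean (11+k)/(11+9+k).
Set (11+k)/(20+k) > 0.88 and solve: k > (0.88·20 − 11)/(1 − 0.88) = 55.000.
The smallest integer exceeding 55.000 is 56.

k = 56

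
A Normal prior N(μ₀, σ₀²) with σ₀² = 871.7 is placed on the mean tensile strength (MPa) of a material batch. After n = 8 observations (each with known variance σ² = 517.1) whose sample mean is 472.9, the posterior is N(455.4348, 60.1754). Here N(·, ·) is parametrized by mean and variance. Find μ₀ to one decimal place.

μ₀ = 219.9

The posterior mean is a precision-weighted average: μ_n = (τ₀μ₀ + τ_data·x̄)/(τ₀+τ_data), with τ₀=1/σ₀² and τ_data=n/σ².
Here τ₀ = 1/871.7 = 0.001147 and τ_data = 8/517.1 = 0.015471, so τ_n = 0.016618.
Rearranging for μ₀: μ₀ = (μ_n·τ_n − τ_data·x̄)/τ₀ = (455.4348·0.016618 − 0.015471·472.9) / 0.001147 = 0.252180/0.001147 ≈ 219.9.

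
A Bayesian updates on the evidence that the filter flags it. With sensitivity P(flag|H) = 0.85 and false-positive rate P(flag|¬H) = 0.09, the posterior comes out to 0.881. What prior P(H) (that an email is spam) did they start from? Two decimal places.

P(H) = 0.44

In odds form, posterior odds = prior odds × likelihood ratio, so prior odds = posterior odds ÷ LR.
Posterior odds = 0.881/(1−0.881) = 7.4034. LR = 0.85/0.09 = 9.4444.
Prior odds = 7.4034/9.4444 = 0.7839, so P(H) = 0.7839/(1+0.7839) ≈ 0.44.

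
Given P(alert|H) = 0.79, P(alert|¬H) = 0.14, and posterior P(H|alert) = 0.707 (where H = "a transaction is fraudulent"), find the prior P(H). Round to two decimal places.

P(H) = 0.30

Bayes' rule in odds form gives O(H|E) = O(H)·[P(E|H)/P(E|¬H)], hence O(H) = O(H|E)/LR.
Posterior odds = 0.707/(1−0.707) = 2.4130. LR = 0.79/0.14 = 5.6429.
Prior odds = 2.4130/5.6429 = 0.4276, so P(H) = 0.4276/(1+0.4276) ≈ 0.30.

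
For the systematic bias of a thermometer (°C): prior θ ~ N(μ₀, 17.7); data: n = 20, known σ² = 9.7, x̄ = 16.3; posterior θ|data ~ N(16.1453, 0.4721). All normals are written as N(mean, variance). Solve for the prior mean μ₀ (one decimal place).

With known observation variance, the Normal–Normal posterior has precision τ_n = τ₀ + n/σ² and mean μ_n = (τ₀μ₀ + (n/σ²)x̄)/τ_n.
Here τ₀ = 1/17.7 = 0.056497 and τ_data = 20/9.7 = 2.061856, so τ_n = 2.118353.
Rearranging for μ₀: μ₀ = (μ_n·τ_n − τ_data·x̄)/τ₀ = (16.1453·2.118353 − 2.061856·16.3) / 0.056497 = 0.593192/0.056497 ≈ 10.5.

μ₀ = 10.5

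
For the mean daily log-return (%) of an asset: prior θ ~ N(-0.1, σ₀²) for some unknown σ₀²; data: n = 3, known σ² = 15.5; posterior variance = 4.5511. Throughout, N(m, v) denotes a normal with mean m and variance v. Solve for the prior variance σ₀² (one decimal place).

σ₀² = 38.2

Posterior precision equals prior precision plus data precision: 1/σ_n² = 1/σ₀² + n/σ².
So 1/σ₀² = 1/4.5511 − 3/15.5 = 0.219727 − 0.193548 = 0.026179.
Hence σ₀² = 1/0.026179 ≈ 38.2.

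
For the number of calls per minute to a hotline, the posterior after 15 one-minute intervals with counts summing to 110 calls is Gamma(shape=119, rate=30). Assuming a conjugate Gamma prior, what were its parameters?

Gamma–Poisson conjugacy: posterior shape = α + Σxᵢ, posterior rate = β + n.
So α = 119 − 110 = 9 and β = 30 − 15 = 15.

Gamma(shape=9, rate=15)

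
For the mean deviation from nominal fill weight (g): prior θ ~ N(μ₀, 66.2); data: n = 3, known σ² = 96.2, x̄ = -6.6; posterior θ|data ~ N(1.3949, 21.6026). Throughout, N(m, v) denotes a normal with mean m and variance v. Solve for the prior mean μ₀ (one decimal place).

The posterior mean is a precision-weighted average: μ_n = (τ₀μ₀ + τ_data·x̄)/(τ₀+τ_data), with τ₀=1/σ₀² and τ_data=n/σ².
Here τ₀ = 1/66.2 = 0.015106 and τ_data = 3/96.2 = 0.031185, so τ_n = 0.046291.
Rearranging for μ₀: μ₀ = (μ_n·τ_n − τ_data·x̄)/τ₀ = (1.3949·0.046291 − 0.031185·-6.6) / 0.015106 = 0.270392/0.015106 ≈ 17.9.

μ₀ = 17.9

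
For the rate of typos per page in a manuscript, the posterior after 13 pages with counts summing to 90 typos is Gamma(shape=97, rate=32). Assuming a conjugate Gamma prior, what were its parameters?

Gamma(shape=7, rate=19)

Gamma–Poisson conjugacy: posterior shape = α + Σxᵢ, posterior rate = β + n.
So α = 97 − 90 = 7 and β = 32 − 13 = 19.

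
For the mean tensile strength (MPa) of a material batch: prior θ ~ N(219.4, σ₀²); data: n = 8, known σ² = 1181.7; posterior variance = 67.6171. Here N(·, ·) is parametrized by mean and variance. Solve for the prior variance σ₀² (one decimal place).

For the Normal–Normal model with known σ², precisions add: τ_n = τ₀ + n/σ².
So 1/σ₀² = 1/67.6171 − 8/1181.7 = 0.014789 − 0.006770 = 0.008019.
Hence σ₀² = 1/0.008019 ≈ 124.7.

σ₀² = 124.7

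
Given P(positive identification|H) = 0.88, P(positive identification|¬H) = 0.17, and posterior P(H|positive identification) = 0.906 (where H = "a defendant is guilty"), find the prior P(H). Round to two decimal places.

In odds form, posterior odds = prior odds × likelihood ratio, so prior odds = posterior odds ÷ LR.
Posterior odds = 0.906/(1−0.906) = 9.6383. LR = 0.88/0.17 = 5.1765.
Prior odds = 9.6383/5.1765 = 1.8619, so P(H) = 1.8619/(1+1.8619) ≈ 0.65.

P(H) = 0.65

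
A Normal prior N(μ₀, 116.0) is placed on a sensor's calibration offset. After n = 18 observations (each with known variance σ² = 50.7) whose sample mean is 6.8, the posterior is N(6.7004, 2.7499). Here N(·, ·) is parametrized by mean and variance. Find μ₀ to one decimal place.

The posterior mean is a precision-weighted average: μ_n = (τ₀μ₀ + τ_data·x̄)/(τ₀+τ_data), with τ₀=1/σ₀² and τ_data=n/σ².
Here τ₀ = 1/116.0 = 0.008621 and τ_data = 18/50.7 = 0.355030, so τ_n = 0.363651.
Rearranging for μ₀: μ₀ = (μ_n·τ_n − τ_data·x̄)/τ₀ = (6.7004·0.363651 − 0.355030·6.8) / 0.008621 = 0.022403/0.008621 ≈ 2.6.

μ₀ = 2.6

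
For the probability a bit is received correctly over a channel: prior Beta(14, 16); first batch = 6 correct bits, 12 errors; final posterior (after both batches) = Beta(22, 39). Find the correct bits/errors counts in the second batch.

2 correct bits and 11 errors

Because Beta–binomial updating is additive in the counts, the combined data contributed (α_post−α_prior, β_post−β_prior) successes and failures.
Total across both batches: 22−14=8 correct bits, 39−16=23 errors.
Subtract the first batch: 8−6=2 correct bits and 23−12=11 errors.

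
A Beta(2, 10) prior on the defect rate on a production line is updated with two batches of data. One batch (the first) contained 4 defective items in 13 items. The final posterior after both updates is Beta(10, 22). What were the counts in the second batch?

Sequential conjugate updates are equivalent to a single update on the pooled data, so total successes = posterior α − prior α and total failures = posterior β − prior β.
Total across both batches: 10−2=8 defective items, 22−10=12 good items.
Subtract the first batch: 8−4=4 defective items and 12−9=3 good items.

4 defective items and 3 good items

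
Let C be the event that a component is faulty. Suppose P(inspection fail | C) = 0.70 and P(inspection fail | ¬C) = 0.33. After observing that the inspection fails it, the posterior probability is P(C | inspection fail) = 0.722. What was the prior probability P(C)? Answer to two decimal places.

In odds form, posterior odds = prior odds × likelihood ratio, so prior odds = posterior odds ÷ LR.
Posterior odds = 0.722/(1−0.722) = 2.5971. LR = 0.70/0.33 = 2.1212.
Prior odds = 2.5971/2.1212 = 1.2244, so P(C) = 1.2244/(1+1.2244) ≈ 0.55.

P(C) = 0.55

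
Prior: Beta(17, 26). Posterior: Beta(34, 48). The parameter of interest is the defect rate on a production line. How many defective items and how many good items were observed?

Under Beta–binomial conjugacy the posterior parameters are (α+s, β+f).
Match parameters: s=34−17=17, f=48−26=22.

17 defective items and 22 good items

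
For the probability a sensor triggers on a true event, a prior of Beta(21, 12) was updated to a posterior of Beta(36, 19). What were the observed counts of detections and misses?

A Beta(α, β) prior with s successes and f failures in binomial data gives a Beta(α+s, β+f) posterior.
So s = 36 − 21 = 15 and f = 19 − 12 = 7.

15 detections and 7 misses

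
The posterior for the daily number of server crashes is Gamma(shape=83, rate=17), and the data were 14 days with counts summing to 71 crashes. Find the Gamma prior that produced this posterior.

Gamma–Poisson conjugacy: posterior shape = α + Σxᵢ, posterior rate = β + n.
So α = 83 − 71 = 12 and β = 17 − 14 = 3.

Gamma(shape=12, rate=3)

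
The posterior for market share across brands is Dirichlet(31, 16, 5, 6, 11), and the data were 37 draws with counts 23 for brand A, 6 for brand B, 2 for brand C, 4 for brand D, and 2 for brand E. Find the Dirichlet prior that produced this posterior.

Dirichlet(8, 10, 3, 2, 9)

For a Dirichlet(α) prior with multinomial counts c, the posterior is Dirichlet(α + c) componentwise.
Subtract each count from the matching posterior parameter: 31−23=8, 16−6=10, 5−2=3, 6−4=2, 11−2=9.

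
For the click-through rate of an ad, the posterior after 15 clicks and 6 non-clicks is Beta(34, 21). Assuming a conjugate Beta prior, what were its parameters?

Beta(19, 15)

Beta is conjugate to the binomial likelihood: posterior = Beta(a+s, b+f).
So a = 34 − 15 = 19 and b = 21 − 6 = 15.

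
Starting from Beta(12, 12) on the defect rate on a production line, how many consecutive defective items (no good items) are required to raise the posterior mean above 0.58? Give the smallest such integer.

After k defective items and 0 good items the posterior is Beta(12+k, 12), with mean (12+k)/(12+12+k).
Set (12+k)/(24+k) > 0.58 and solve: k > (0.58·24 − 12)/(1 − 0.58) = 4.571.
The smallest integer exceeding 4.571 is 5, and checking k=5: (17)/(29) = 0.5862 > 0.58.

k = 5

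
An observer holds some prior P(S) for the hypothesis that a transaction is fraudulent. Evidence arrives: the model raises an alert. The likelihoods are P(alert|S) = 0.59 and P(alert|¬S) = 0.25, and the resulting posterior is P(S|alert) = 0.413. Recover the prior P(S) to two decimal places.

P(S) = 0.23

Bayes' rule in odds form gives O(S|E) = O(S)·[P(E|S)/P(E|¬S)], hence O(S) = O(S|E)/LR.
Posterior odds = 0.413/(1−0.413) = 0.7036. LR = 0.59/0.25 = 2.3600.
Prior odds = 0.7036/2.3600 = 0.2981, so P(S) = 0.2981/(1+0.2981) ≈ 0.23.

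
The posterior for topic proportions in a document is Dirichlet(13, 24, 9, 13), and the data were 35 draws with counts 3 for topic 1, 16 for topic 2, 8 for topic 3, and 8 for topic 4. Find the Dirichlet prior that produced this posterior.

Dirichlet(10, 8, 1, 5)

For a Dirichlet(α) prior with multinomial counts c, the posterior is Dirichlet(α + c) componentwise.
Subtract each count from the matching posterior parameter: 13−3=10, 24−16=8, 9−8=1, 13−8=5.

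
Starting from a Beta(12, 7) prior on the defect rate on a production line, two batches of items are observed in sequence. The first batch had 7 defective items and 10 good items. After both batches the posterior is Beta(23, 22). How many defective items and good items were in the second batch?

Sequential conjugate updates are equivalent to a single update on the pooled data, so total successes = posterior α − prior α and total failures = posterior β − prior β.
Total across both batches: 23−12=11 defective items, 22−7=15 good items.
Subtract the first batch: 11−7=4 defective items and 15−10=5 good items.

4 defective items and 5 good items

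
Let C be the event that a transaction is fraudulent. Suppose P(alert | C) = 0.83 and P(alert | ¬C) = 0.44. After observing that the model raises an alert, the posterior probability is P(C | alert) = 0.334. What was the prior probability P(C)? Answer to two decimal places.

P(C) = 0.21

Bayes' rule in odds form gives O(C|E) = O(C)·[P(E|C)/P(E|¬C)], hence O(C) = O(C|E)/LR.
Posterior odds = 0.334/(1−0.334) = 0.5015. LR = 0.83/0.44 = 1.8864.
Prior odds = 0.5015/1.8864 = 0.2659, so P(C) = 0.2659/(1+0.2659) ≈ 0.21.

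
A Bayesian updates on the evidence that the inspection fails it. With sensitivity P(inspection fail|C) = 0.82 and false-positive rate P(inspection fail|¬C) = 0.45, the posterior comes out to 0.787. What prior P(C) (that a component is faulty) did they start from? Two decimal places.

Bayes' rule in odds form gives O(C|E) = O(C)·[P(E|C)/P(E|¬C)], hence O(C) = O(C|E)/LR.
Posterior odds = 0.787/(1−0.787) = 3.6948. LR = 0.82/0.45 = 1.8222.
Prior odds = 3.6948/1.8222 = 2.0277, so P(C) = 2.0277/(1+2.0277) ≈ 0.67.

P(C) = 0.67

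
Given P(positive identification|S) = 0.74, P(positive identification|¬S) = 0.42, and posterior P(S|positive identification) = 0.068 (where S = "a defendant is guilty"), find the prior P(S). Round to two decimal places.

In odds form, posterior odds = prior odds × likelihood ratio, so prior odds = posterior odds ÷ LR.
Posterior odds = 0.068/(1−0.068) = 0.0730. LR = 0.74/0.42 = 1.7619.
Prior odds = 0.0730/1.7619 = 0.0414, so P(S) = 0.0414/(1+0.0414) ≈ 0.04.

P(S) = 0.04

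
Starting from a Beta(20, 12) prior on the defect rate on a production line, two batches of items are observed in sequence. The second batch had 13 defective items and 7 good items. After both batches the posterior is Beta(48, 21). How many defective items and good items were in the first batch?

15 defective items and 2 good items

Sequential conjugate updates are equivalent to a single update on the pooled data, so total successes = posterior α − prior α and total failures = posterior β − prior β.
Total across both batches: 48−20=28 defective items, 21−12=9 good items.
Subtract the second batch: 28−13=15 defective items and 9−7=2 good items.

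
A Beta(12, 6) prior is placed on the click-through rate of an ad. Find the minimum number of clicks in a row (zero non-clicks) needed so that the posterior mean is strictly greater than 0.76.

After k clicks and 0 non-clicks the posterior is Beta(12+k, 6), with mean (12+k)/(12+6+k).
Set (12+k)/(18+k) > 0.76 and solve: k > (0.76·18 − 12)/(1 − 0.76) = 7.000.
The smallest integer exceeding 7.000 is 8.

k = 8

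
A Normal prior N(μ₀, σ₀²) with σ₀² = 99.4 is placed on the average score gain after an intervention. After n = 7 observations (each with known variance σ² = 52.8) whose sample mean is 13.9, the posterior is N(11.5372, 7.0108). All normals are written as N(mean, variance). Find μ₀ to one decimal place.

μ₀ = -19.6

With known observation variance, the Normal–Normal posterior has precision τ_n = τ₀ + n/σ² and mean μ_n = (τ₀μ₀ + (n/σ²)x̄)/τ_n.
Here τ₀ = 1/99.4 = 0.010060 and τ_data = 7/52.8 = 0.132576, so τ_n = 0.142636.
Rearranging for μ₀: μ₀ = (μ_n·τ_n − τ_data·x̄)/τ₀ = (11.5372·0.142636 − 0.132576·13.9) / 0.010060 = -0.197186/0.010060 ≈ -19.6.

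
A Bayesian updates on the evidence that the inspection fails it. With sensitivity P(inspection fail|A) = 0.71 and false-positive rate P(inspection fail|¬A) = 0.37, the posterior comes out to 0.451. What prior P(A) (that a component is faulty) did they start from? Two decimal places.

In odds form, posterior odds = prior odds × likelihood ratio, so prior odds = posterior odds ÷ LR.
Posterior odds = 0.451/(1−0.451) = 0.8215. LR = 0.71/0.37 = 1.9189.
Prior odds = 0.8215/1.9189 = 0.4281, so P(A) = 0.4281/(1+0.4281) ≈ 0.30.

P(A) = 0.30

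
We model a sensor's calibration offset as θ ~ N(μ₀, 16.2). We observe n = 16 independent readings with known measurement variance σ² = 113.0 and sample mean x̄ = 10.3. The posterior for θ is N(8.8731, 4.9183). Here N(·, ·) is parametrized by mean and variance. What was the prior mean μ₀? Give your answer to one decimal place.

μ₀ = 5.6

The posterior mean is a precision-weighted average: μ_n = (τ₀μ₀ + τ_data·x̄)/(τ₀+τ_data), with τ₀=1/σ₀² and τ_data=n/σ².
Here τ₀ = 1/16.2 = 0.061728 and τ_data = 16/113.0 = 0.141593, so τ_n = 0.203321.
Rearranging for μ₀: μ₀ = (μ_n·τ_n − τ_data·x̄)/τ₀ = (8.8731·0.203321 − 0.141593·10.3) / 0.061728 = 0.345680/0.061728 ≈ 5.6.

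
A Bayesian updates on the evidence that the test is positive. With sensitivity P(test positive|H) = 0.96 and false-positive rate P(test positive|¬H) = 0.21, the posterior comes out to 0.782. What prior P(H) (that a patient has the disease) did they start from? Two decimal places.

Bayes' rule in odds form gives O(H|E) = O(H)·[P(E|H)/P(E|¬H)], hence O(H) = O(H|E)/LR.
Posterior odds = 0.782/(1−0.782) = 3.5872. LR = 0.96/0.21 = 4.5714.
Prior odds = 3.5872/4.5714 = 0.7847, so P(H) = 0.7847/(1+0.7847) ≈ 0.44.

P(H) = 0.44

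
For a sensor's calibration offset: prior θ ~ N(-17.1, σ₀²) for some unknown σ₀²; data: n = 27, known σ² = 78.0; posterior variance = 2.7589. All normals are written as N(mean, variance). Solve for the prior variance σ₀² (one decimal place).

For the Normal–Normal model with known σ², precisions add: τ_n = τ₀ + n/σ².
So 1/σ₀² = 1/2.7589 − 27/78.0 = 0.362463 − 0.346154 = 0.016309.
Hence σ₀² = 1/0.016309 ≈ 61.3.

σ₀² = 61.3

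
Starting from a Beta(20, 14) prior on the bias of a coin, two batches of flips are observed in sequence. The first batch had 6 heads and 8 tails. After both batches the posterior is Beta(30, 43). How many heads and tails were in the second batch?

4 heads and 21 tails

Because Beta–binomial updating is additive in the counts, the combined data contributed (α_post−α_prior, β_post−β_prior) successes and failures.
Total across both batches: 30−20=10 heads, 43−14=29 tails.
Subtract the first batch: 10−6=4 heads and 29−8=21 tails.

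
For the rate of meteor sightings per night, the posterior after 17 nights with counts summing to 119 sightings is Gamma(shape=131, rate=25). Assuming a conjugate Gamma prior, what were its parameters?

A Gamma(α, β) prior (rate parametrization) on a Poisson rate with n observations summing to S gives posterior Gamma(α+S, β+n).
So α = 131 − 119 = 12 and β = 25 − 17 = 8.

Gamma(shape=12, rate=8)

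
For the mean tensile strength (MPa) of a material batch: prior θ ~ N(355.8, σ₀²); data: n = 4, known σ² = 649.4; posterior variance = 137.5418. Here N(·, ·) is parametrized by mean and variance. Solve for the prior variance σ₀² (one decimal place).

σ₀² = 900.1

Posterior precision equals prior precision plus data precision: 1/σ_n² = 1/σ₀² + n/σ².
So 1/σ₀² = 1/137.5418 − 4/649.4 = 0.007271 − 0.006160 = 0.001111.
Hence σ₀² = 1/0.001111 ≈ 900.1.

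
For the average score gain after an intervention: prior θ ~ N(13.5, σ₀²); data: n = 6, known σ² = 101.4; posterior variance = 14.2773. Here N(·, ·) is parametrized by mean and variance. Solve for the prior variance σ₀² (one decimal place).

σ₀² = 92.0

For the Normal–Normal model with known σ², precisions add: τ_n = τ₀ + n/σ².
So 1/σ₀² = 1/14.2773 − 6/101.4 = 0.070041 − 0.059172 = 0.010869.
Hence σ₀² = 1/0.010869 ≈ 92.0.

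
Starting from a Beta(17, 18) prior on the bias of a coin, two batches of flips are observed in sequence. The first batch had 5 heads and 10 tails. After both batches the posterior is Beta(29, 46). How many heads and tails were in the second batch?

7 heads and 18 tails

Sequential conjugate updates are equivalent to a single update on the pooled data, so total successes = posterior α − prior α and total failures = posterior β − prior β.
Total across both batches: 29−17=12 heads, 46−18=28 tails.
Subtract the first batch: 12−5=7 heads and 28−10=18 tails.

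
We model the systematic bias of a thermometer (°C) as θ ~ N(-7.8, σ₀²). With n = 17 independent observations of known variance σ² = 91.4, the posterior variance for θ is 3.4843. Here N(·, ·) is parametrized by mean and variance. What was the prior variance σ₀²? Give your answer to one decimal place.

σ₀² = 9.9

For the Normal–Normal model with known σ², precisions add: τ_n = τ₀ + n/σ².
So 1/σ₀² = 1/3.4843 − 17/91.4 = 0.287002 − 0.185996 = 0.101006.
Hence σ₀² = 1/0.101006 ≈ 9.9.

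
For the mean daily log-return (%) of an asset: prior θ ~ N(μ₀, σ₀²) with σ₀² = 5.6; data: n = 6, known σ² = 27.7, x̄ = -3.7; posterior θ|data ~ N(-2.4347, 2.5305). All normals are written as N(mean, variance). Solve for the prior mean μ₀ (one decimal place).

With known observation variance, the Normal–Normal posterior has precision τ_n = τ₀ + n/σ² and mean μ_n = (τ₀μ₀ + (n/σ²)x̄)/τ_n.
Here τ₀ = 1/5.6 = 0.178571 and τ_data = 6/27.7 = 0.216606, so τ_n = 0.395177.
Rearranging for μ₀: μ₀ = (μ_n·τ_n − τ_data·x̄)/τ₀ = (-2.4347·0.395177 − 0.216606·-3.7) / 0.178571 = -0.160695/0.178571 ≈ -0.9.

μ₀ = -0.9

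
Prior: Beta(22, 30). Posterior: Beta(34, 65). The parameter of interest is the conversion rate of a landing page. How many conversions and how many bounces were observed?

Beta is conjugate to the binomial likelihood: posterior = Beta(α+s, β+f).
So s = 34 − 22 = 12 and f = 65 − 30 = 35.

12 conversions and 35 bounces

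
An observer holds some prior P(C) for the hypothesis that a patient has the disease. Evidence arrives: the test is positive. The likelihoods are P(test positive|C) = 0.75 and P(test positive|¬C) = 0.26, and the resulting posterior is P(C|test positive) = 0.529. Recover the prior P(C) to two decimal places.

Bayes' rule in odds form gives O(C|E) = O(C)·[P(E|C)/P(E|¬C)], hence O(C) = O(C|E)/LR.
Posterior odds = 0.529/(1−0.529) = 1.1231. LR = 0.75/0.26 = 2.8846.
Prior odds = 1.1231/2.8846 = 0.3893, so P(C) = 0.3893/(1+0.3893) ≈ 0.28.

P(C) = 0.28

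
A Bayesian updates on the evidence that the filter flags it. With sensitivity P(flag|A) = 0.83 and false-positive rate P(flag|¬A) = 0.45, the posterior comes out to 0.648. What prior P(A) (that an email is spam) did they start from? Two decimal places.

P(A) = 0.50

Bayes' rule in odds form gives O(A|E) = O(A)·[P(E|A)/P(E|¬A)], hence O(A) = O(A|E)/LR.
Posterior odds = 0.648/(1−0.648) = 1.8409. LR = 0.83/0.45 = 1.8444.
Prior odds = 1.8409/1.8444 = 0.9981, so P(A) = 0.9981/(1+0.9981) ≈ 0.50.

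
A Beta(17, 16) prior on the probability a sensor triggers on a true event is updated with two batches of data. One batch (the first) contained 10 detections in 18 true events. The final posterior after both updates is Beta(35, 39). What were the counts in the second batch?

8 detections and 15 misses

Because Beta–binomial updating is additive in the counts, the combined data contributed (α_post−α_prior, β_post−β_prior) successes and failures.
Total across both batches: 35−17=18 detections, 39−16=23 misses.
Subtract the first batch: 18−10=8 detections and 23−8=15 misses.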